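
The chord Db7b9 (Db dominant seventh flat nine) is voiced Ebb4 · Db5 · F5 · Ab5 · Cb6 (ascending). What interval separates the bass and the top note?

The outer voices are Ebb4 and Cb6.
Ebb up to Cb spans 13 letter names and 21 semitones — a major thirteenth.

major 13th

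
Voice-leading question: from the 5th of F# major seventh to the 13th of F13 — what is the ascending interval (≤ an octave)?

The 5th of F# major seventh is C#; the 13th of F13 is D.
2 letter names make it a second; at 1 semitone (a half step narrower than major) the quality is minor.

minor second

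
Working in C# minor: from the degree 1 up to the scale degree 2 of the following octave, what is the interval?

major ninth

Spelling C# minor: C# D# E F# G# A B.
The degree 1 is C# and the scale degree 2 (up an octave) is D#.
Counting 9 letters and 14 half steps from C# gives a major ninth.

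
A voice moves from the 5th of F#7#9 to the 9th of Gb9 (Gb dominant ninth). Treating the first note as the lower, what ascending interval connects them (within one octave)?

The 5th of F#7#9 is C#; the 9th of Gb9 (Gb dominant ninth) is Ab.
C# up to Ab is 7 semitones, a whole step narrower than a major sixth, so the interval is diminished.

diminished sixth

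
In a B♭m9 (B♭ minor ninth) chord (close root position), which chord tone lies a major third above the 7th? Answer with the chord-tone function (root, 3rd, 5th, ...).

Spelling the chord: B♭ D♭ F A♭ C.
The 7th is A♭. A major third above A♭ is C.
C is the chord's 9th.

9th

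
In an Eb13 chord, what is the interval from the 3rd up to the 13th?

Eb13: Eb, G, Bb, Db, F, C.
3rd = G; 13th = C.
Counting 11 letters and 17 half steps from G gives a perfect eleventh.

perfect eleventh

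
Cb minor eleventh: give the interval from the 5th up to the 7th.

Cbm11 (Cb minor eleventh) is spelled Cb Ebb Gb Bbb Db Fb.
So we need the interval from Gb up to Bbb.
3 letter names make it a third; at 3 semitones (a half step narrower than major) the quality is minor.

minor third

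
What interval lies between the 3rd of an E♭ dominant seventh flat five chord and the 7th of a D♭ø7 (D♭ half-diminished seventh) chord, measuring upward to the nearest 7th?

diminished fourth

E♭ dominant seventh flat five has G as its 3rd, and D♭ø7 (D♭ half-diminished seventh) has C♭ as its 7th.
4 letter names make it a fourth; at 4 semitones (a half step narrower than perfect) the quality is diminished.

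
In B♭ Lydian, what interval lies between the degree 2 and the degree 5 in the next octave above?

B♭ lydian: B♭ C D E F G A.
Degree 2 = C; degree 5 (up an octave) = F.
C up to F spans 11 letter names and 17 semitones — a perfect eleventh.

perfect 11th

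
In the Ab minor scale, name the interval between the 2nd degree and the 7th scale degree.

Ab natural minor: Ab Bb Cb Db Eb Fb Gb.
2nd degree = Bb; 7th degree = Gb.
From Bb to Gb: 8 semitones over a sixth = minor.

minor sixth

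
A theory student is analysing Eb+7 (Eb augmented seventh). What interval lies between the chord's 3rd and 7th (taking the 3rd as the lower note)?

diminished fifth

Eb augmented seventh: Eb–G–B–Db.
3rd = G; 7th = Db.
From G to Db: 6 semitones over a fifth = diminished.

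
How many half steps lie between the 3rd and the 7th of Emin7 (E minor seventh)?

7

Em7 is spelled E G B D.
G to D is a perfect fifth: 7 semitones.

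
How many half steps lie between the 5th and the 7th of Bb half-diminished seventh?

4

Bbø7 is spelled Bb–Db–Fb–Ab.
Fb to Ab is a major third: 4 semitones.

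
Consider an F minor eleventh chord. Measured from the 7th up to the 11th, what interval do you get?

P5

Fm11: F, Ab, C, Eb, G, Bb.
So we need the interval from Eb up to Bb.
Eb up to Bb spans 5 letter names and 7 semitones — a perfect fifth.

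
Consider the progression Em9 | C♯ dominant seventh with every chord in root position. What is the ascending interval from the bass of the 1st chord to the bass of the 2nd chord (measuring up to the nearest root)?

The roots are E and C♯.
Counting 6 letters and 9 half steps from E gives a major sixth.

M6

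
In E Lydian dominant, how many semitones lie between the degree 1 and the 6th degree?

The scale is E F♯ G♯ A♯ B C♯ D.
E up to C♯ is a major sixth — 9 semitones.

9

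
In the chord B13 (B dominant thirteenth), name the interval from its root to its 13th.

major 13th

B dominant thirteenth: B, D#, F#, A, C#, G#.
Root = B; 13th = G#.
B up to G# spans 13 letter names and 21 semitones — a major thirteenth.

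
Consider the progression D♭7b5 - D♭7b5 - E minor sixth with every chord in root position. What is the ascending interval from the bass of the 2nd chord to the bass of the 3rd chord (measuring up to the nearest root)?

The roots are D♭ and E.
2 letter names make it a second; at 3 semitones (a half step wider than major) the quality is augmented.

augmented 2nd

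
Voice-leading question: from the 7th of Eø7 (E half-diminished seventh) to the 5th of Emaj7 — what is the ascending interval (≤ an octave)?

Eø7 (E half-diminished seventh) has D as its 7th, and Emaj7 has B as its 5th.
From D to B is 9 semitones, exactly the major sixth.

major sixth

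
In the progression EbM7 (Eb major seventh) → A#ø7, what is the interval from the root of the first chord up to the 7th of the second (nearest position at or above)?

augmented third

The root of EbM7 (Eb major seventh) is Eb; the 7th of A#ø7 is G#.
3 letter names make it a third; at 5 semitones (a half step wider than major) the quality is augmented.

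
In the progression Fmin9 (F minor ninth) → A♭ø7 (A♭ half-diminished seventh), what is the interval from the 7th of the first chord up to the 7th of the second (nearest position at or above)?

Fmin9 (F minor ninth) has E♭ as its 7th, and A♭ø7 (A♭ half-diminished seventh) has G♭ as its 7th.
E♭ up to G♭ is 3 semitones, a half step narrower than a major third, so the interval is minor.

minor third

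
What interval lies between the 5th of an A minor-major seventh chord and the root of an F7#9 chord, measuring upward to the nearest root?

A minor-major seventh has E as its 5th, and F7#9 has F as its root.
E up to F is 1 semitone, a half step narrower than a major second, so the interval is minor.

minor 2nd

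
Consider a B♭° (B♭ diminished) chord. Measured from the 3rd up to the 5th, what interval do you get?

B♭dim (B♭ diminished) is spelled B♭, D♭, F♭.
So we need the interval from D♭ up to F♭.
From D♭ to F♭: 3 semitones over a third = minor.

minor 3rd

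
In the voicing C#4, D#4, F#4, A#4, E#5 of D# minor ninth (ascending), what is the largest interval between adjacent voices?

Adjacent intervals: C#4→D#4 = major second; D#4→F#4 = minor third; F#4→A#4 = major third; A#4→E#5 = perfect fifth.
The largest is A#4 to E#5, a perfect fifth (7 semitones).

perfect 5th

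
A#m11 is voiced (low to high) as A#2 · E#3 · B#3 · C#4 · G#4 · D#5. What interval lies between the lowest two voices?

Those voices are A#2 and E#3.
A# up to E# spans 5 letter names and 7 semitones — a perfect fifth.

perfect 5th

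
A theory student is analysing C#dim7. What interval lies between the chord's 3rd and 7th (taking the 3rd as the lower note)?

The chord tones of C# diminished seventh are C#-E-G-Bb.
That puts E below Bb.
E up to Bb is 6 semitones, a half step narrower than a perfect fifth, so the interval is diminished.

diminished fifth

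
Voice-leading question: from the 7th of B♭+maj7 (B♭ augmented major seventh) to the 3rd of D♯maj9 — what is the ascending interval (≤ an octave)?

augmented sixth

B♭+maj7 (B♭ augmented major seventh) has A as its 7th, and D♯maj9 has F𝄪 as its 3rd.
A up to F𝄪 is 10 semitones, a half step wider than a major sixth, so the interval is augmented.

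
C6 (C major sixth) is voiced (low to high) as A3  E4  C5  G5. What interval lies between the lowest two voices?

Those voices are A3 and E4.
From A to E is 7 semitones, exactly the perfect fifth.

perfect fifth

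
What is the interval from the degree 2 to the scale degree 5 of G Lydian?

perfect 4th

Spelling G Lydian: G A B C# D E F#.
That puts A below D.
A up to D spans 4 letter names and 5 semitones — a perfect fourth.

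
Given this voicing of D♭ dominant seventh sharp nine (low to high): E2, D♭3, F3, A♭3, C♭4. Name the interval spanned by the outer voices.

The outer voices are E2 and C♭4.
E up to C♭ is 19 semitones, a whole step narrower than a major thirteenth, so the interval is diminished.

diminished thirteenth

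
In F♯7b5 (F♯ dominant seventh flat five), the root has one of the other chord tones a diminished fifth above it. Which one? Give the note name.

C

F♯7b5: F♯, A♯, C, E.
The root is F♯. A diminished fifth above F♯ is C.
C is the chord's 5th.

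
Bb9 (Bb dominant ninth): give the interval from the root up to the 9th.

major ninth

Bb9 is spelled Bb–D–F–Ab–C.
Root = Bb; 9th = C.
From Bb to C is 14 semitones, exactly the major ninth.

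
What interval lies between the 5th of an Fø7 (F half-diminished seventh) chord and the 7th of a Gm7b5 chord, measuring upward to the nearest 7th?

augmented 4th

Fø7 (F half-diminished seventh) has Cb as its 5th, and Gm7b5 has F as its 7th.
From Cb to F: 6 semitones over a fourth = augmented.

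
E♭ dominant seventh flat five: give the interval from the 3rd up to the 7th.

diminished fifth

Spelling the chord: E♭ G B𝄫 D♭.
The 3rd is G and the 7th is D♭.
5 letter names make it a fifth; at 6 semitones (a half step narrower than perfect) the quality is diminished.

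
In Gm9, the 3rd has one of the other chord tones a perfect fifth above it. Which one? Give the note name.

Gmin9: G Bb D F A.
The 3rd is Bb. A perfect fifth above Bb is F.
F is the chord's 7th.

F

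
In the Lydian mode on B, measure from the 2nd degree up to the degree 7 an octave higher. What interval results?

major thirteenth

Spelling the Lydian mode on B: B C♯ D♯ E♯ F♯ G♯ A♯.
2nd degree = C♯; scale degree 7 (up an octave) = A♯.
From C♯ to A♯ is 21 semitones, exactly the major thirteenth.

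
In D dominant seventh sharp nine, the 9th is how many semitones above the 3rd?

11

The chord tones of D7#9 are D, F#, A, C, E#.
F# to E# is a major seventh: 11 semitones.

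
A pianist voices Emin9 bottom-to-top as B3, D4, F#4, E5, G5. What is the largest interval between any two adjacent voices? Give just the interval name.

minor seventh

Adjacent intervals: B3→D4 = minor third; D4→F#4 = major third; F#4→E5 = minor seventh; E5→G5 = minor third.
The largest is F#4 to E5, a minor seventh (10 semitones).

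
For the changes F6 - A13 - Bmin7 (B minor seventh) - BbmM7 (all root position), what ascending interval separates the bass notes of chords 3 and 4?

The roots are B and Bb.
8 letter names make it an octave; at 11 semitones (a half step narrower than perfect) the quality is diminished.

diminished octave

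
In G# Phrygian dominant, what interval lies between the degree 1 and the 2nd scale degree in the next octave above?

G# phrygian dominant: G# A B# C# D# E F#.
Degree 1 = G#; 2nd degree (up an octave) = A.
9 letter names make it a ninth; at 13 semitones (a half step narrower than major) the quality is minor.

minor ninth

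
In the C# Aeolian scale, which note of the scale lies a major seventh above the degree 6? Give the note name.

G#

The scale is C# D# E F# G# A B.
The degree 6 is A; a major seventh above that is G# — scale degree 5.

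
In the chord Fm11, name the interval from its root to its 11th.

Spelling the chord: F–Ab–C–Eb–G–Bb.
So we need the interval from F up to Bb.
From F to Bb is 17 semitones, exactly the perfect eleventh.

perfect eleventh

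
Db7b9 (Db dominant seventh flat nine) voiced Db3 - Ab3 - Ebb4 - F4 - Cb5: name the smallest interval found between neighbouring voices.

augmented 2nd

Adjacent intervals: Db3→Ab3 = perfect fifth; Ab3→Ebb4 = diminished fifth; Ebb4→F4 = augmented second; F4→Cb5 = diminished fifth.
The smallest is Ebb4 to F4, an augmented second (3 semitones).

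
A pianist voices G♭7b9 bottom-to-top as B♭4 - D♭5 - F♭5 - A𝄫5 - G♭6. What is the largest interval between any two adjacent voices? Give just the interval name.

Adjacent intervals: B♭4→D♭5 = minor third; D♭5→F♭5 = minor third; F♭5→A𝄫5 = minor third; A𝄫5→G♭6 = major seventh.
The largest is A𝄫5 to G♭6, a major seventh (11 semitones).

major 7th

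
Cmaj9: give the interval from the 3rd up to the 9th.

Spelling the chord: C E G B D.
3rd = E; 9th = D.
From E to D: 10 semitones over a seventh = minor.

minor seventh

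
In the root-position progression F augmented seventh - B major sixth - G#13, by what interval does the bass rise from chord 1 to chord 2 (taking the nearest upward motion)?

augmented 4th

The roots are F and B.
From F to B: 6 semitones over a fourth = augmented.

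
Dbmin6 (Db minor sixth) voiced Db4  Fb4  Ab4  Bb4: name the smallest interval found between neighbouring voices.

Adjacent intervals: Db4→Fb4 = minor third; Fb4→Ab4 = major third; Ab4→Bb4 = major second.
The smallest is Ab4 to Bb4, a major second (2 semitones).

major 2nd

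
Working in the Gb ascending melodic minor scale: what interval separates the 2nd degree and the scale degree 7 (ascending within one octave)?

The scale runs Gb Ab Bbb Cb Db Eb F.
2nd degree = Ab; 7th scale degree = F.
Ab up to F spans 6 letter names and 9 semitones — a major sixth.

M6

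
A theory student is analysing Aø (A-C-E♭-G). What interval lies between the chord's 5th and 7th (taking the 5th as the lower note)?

The 5th is E♭ and the 7th is G.
E♭ up to G spans 3 letter names and 4 semitones — a major third.

major third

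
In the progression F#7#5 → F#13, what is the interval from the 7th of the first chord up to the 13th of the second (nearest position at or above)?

M7

F#7#5 has E as its 7th, and F#13 has D# as its 13th.
Counting 7 letters and 11 half steps from E gives a major seventh.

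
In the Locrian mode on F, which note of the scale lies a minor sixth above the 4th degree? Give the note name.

The scale is F Gb Ab Bb Cb Db Eb.
The 4th degree is Bb; a minor sixth above that is Gb — scale degree 2.

Gb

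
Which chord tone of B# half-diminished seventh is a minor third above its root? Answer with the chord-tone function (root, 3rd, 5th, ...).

3rd

B#m7b5 is spelled B# D# F# A#.
The root is B#. A minor third above B# is D#.
D# is the chord's 3rd.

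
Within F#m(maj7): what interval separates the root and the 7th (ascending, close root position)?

M7

Spelling the chord: F#, A, C#, E#.
That puts F# below E#.
Counting 7 letters and 11 half steps from F# gives a major seventh.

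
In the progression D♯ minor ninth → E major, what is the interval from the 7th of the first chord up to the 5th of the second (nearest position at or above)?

D♯ minor ninth has C♯ as its 7th, and E major has B as its 5th.
7 letter names make it a seventh; at 10 semitones (a half step narrower than major) the quality is minor.

minor seventh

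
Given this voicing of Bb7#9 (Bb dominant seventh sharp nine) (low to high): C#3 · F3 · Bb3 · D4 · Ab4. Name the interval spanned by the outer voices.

The outer voices are C#3 and Ab4.
C# up to Ab is 19 semitones, a whole step narrower than a major thirteenth, so the interval is diminished.

d13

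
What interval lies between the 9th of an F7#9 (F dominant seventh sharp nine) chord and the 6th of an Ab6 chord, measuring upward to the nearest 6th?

diminished 7th

F7#9 (F dominant seventh sharp nine) has G# as its 9th, and Ab6 has F as its 6th.
G# up to F is 9 semitones, a whole step narrower than a major seventh, so the interval is diminished.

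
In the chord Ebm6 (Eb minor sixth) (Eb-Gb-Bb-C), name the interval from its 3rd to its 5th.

major third

That puts Gb below Bb.
Gb up to Bb spans 3 letter names and 4 semitones — a major third.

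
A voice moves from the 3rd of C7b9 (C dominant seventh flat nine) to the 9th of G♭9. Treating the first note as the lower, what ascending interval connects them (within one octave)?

The 3rd of C7b9 (C dominant seventh flat nine) is E; the 9th of G♭9 is A♭.
From E to A♭: 4 semitones over a fourth = diminished.

d4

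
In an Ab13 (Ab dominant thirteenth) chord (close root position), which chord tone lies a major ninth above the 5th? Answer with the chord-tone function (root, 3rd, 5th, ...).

13th

The chord tones of Ab13 (Ab dominant thirteenth) are Ab, C, Eb, Gb, Bb, F.
The 5th is Eb. A major ninth above Eb is F.
F is the chord's 13th.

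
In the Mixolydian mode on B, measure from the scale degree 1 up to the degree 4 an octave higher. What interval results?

The scale runs B C♯ D♯ E F♯ G♯ A.
That puts B below E.
From B to E is 17 semitones, exactly the perfect eleventh.

perfect eleventh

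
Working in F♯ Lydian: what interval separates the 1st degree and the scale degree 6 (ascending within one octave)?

Spelling F♯ Lydian: F♯ G♯ A♯ B♯ C♯ D♯ E♯.
1st degree = F♯; 6th scale degree = D♯.
Counting 6 letters and 9 half steps from F♯ gives a major sixth.

M6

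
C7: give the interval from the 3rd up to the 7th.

C7 is spelled C-E-G-Bb.
The 3rd is E and the 7th is Bb.
From E to Bb: 6 semitones over a fifth = diminished.

diminished 5th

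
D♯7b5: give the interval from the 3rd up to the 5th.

D♯7b5: D♯ F𝄪 A C♯.
3rd = F𝄪; 5th = A.
3 letter names make it a third; at 2 semitones (a whole step narrower than major) the quality is diminished.

diminished third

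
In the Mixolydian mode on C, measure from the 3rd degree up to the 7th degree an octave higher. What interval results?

diminished 12th

Spelling the Mixolydian mode on C: C D E F G A Bb.
So we need the interval from E up to Bb.
From E to Bb: 18 semitones over a twelfth = diminished.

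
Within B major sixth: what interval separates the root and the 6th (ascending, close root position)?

major sixth

B6 is spelled B-D#-F#-G#.
So we need the interval from B up to G#.
B up to G# spans 6 letter names and 9 semitones — a major sixth.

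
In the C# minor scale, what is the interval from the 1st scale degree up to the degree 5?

C# natural minor: C# D# E F# G# A B.
That puts C# below G#.
C# up to G# spans 5 letter names and 7 semitones — a perfect fifth.

perfect fifth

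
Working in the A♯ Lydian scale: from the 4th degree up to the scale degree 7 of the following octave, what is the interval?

perfect eleventh

The scale runs A♯ B♯ C𝄪 D𝄪 E♯ F𝄪 G𝄪.
So we need the interval from D𝄪 up to G𝄪.
From D𝄪 to G𝄪 is 17 semitones, exactly the perfect eleventh.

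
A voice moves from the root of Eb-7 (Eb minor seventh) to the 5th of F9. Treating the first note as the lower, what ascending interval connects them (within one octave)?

The root of Eb-7 (Eb minor seventh) is Eb; the 5th of F9 is C.
Counting 6 letters and 9 half steps from Eb gives a major sixth.

M6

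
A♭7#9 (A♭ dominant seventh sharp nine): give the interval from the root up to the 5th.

Spelling the chord: A♭–C–E♭–G♭–B.
Root = A♭; 5th = E♭.
From A♭ to E♭ is 7 semitones, exactly the perfect fifth.

P5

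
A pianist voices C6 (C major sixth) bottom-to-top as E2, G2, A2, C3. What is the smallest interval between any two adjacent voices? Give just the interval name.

Adjacent intervals: E2→G2 = minor third; G2→A2 = major second; A2→C3 = minor third.
The smallest is G2 to A2, a major second (2 semitones).

M2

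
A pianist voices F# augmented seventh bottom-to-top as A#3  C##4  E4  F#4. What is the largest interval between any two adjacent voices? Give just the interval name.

major third

Adjacent intervals: A#3→C##4 = major third; C##4→E4 = diminished third; E4→F#4 = major second.
The largest is A#3 to C##4, a major third (4 semitones).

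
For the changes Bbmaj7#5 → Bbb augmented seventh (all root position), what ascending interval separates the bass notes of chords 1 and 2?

diminished octave

The roots are Bb and Bbb.
Bb up to Bbb is 11 semitones, a half step narrower than a perfect octave, so the interval is diminished.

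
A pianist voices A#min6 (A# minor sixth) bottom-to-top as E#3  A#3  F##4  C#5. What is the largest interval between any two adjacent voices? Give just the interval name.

major 6th

Adjacent intervals: E#3→A#3 = perfect fourth; A#3→F##4 = major sixth; F##4→C#5 = diminished fifth.
The largest is A#3 to F##4, a major sixth (9 semitones).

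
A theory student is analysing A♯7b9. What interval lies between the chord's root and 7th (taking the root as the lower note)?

m7

A♯7b9 is spelled A♯, C𝄪, E♯, G♯, B.
That puts A♯ below G♯.
7 letter names make it a seventh; at 10 semitones (a half step narrower than major) the quality is minor.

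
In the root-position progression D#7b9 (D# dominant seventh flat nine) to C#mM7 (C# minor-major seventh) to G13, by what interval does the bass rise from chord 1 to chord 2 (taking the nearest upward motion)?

minor seventh

The roots are D# and C#.
7 letter names make it a seventh; at 10 semitones (a half step narrower than major) the quality is minor.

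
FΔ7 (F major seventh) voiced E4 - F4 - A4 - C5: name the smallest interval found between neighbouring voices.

Adjacent intervals: E4→F4 = minor second; F4→A4 = major third; A4→C5 = minor third.
The smallest is E4 to F4, a minor second (1 semitone).

minor second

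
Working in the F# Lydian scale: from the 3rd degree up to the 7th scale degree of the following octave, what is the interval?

P12

Spelling the F# Lydian scale: F# G# A# B# C# D# E#.
That puts A# below E#.
From A# to E# is 19 semitones, exactly the perfect twelfth.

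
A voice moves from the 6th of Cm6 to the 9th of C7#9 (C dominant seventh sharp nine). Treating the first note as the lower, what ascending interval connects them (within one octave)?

augmented 4th

Cm6 has A as its 6th, and C7#9 (C dominant seventh sharp nine) has D# as its 9th.
4 letter names make it a fourth; at 6 semitones (a half step wider than perfect) the quality is augmented.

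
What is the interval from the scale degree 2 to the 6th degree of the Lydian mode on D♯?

perfect 5th

D♯ lydian: D♯ E♯ F𝄪 G𝄪 A♯ B♯ C𝄪.
The scale degree 2 is E♯ and the 6th degree is B♯.
E♯ up to B♯ spans 5 letter names and 7 semitones — a perfect fifth.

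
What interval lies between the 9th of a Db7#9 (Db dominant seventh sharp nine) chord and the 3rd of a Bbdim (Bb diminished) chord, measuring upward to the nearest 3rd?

diminished 7th

Db7#9 (Db dominant seventh sharp nine) has E as its 9th, and Bbdim (Bb diminished) has Db as its 3rd.
E up to Db is 9 semitones, a whole step narrower than a major seventh, so the interval is diminished.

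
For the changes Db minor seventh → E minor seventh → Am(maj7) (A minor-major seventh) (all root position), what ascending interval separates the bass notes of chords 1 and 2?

A2

The roots are Db and E.
Db up to E is 3 semitones, a half step wider than a major second, so the interval is augmented.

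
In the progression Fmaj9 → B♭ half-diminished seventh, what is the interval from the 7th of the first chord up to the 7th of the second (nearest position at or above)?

Fmaj9 has E as its 7th, and B♭ half-diminished seventh has A♭ as its 7th.
From E to A♭: 4 semitones over a fourth = diminished.

diminished fourth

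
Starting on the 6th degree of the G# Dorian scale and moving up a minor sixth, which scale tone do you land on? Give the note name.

C#

The scale is G# A# B C# D# E# F#.
The 6th degree is E#; a minor sixth above that is C# — scale degree 4.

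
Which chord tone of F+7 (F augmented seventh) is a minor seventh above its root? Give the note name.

F7#5 is spelled F–A–C#–Eb.
The root is F. A minor seventh above F is Eb.
Eb is the chord's 7th.

Eb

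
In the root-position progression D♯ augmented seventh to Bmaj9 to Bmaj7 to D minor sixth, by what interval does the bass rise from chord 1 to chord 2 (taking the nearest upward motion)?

The roots are D♯ and B.
D♯ up to B is 8 semitones, a half step narrower than a major sixth, so the interval is minor.

minor 6th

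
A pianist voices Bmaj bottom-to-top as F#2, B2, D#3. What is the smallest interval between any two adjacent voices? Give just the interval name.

Adjacent intervals: F#2→B2 = perfect fourth; B2→D#3 = major third.
The smallest is B2 to D#3, a major third (4 semitones).

major third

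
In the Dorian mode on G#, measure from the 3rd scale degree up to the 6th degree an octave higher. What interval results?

Spelling the Dorian mode on G#: G# A# B C# D# E# F#.
So we need the interval from B up to E#.
B up to E# is 18 semitones, a half step wider than a perfect eleventh, so the interval is augmented.

augmented 11th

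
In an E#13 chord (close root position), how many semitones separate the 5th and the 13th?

The chord tones of E# dominant thirteenth are E#-G##-B#-D#-F##-C##.
B# to C## is a major ninth: 14 semitones.

14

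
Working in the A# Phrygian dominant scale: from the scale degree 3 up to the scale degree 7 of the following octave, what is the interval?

The scale runs A# B C## D# E# F# G#.
Scale degree 3 = C##; 7th degree (up an octave) = G#.
C## up to G# is 18 semitones, a half step narrower than a perfect twelfth, so the interval is diminished.

diminished 12th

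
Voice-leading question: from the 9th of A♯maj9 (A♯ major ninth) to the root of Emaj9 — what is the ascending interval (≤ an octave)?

diminished 4th

The 9th of A♯maj9 (A♯ major ninth) is B♯; the root of Emaj9 is E.
From B♯ to E: 4 semitones over a fourth = diminished.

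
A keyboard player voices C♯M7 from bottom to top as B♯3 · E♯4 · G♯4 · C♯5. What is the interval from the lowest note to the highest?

The outer voices are B♯3 and C♯5.
B♯ up to C♯ is 13 semitones, a half step narrower than a major ninth, so the interval is minor.

minor 9th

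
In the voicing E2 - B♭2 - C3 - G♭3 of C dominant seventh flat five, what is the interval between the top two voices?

diminished fifth

Those voices are C3 and G♭3.
5 letter names make it a fifth; at 6 semitones (a half step narrower than perfect) the quality is diminished.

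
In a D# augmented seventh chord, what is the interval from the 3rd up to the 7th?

D#+7 (D# augmented seventh): D#-F##-A##-C#.
That puts F## below C#.
5 letter names make it a fifth; at 6 semitones (a half step narrower than perfect) the quality is diminished.
That tritone between 3rd and 7th is what gives the dominant seventh its pull toward resolution.

diminished fifth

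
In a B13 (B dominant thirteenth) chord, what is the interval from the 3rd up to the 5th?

B dominant thirteenth is spelled B D# F# A C# G#.
3rd = D#; 5th = F#.
D# up to F# is 3 semitones, a half step narrower than a major third, so the interval is minor.

minor third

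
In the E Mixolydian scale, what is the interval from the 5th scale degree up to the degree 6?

major second

E mixolydian: E F# G# A B C# D.
So we need the interval from B up to C#.
From B to C# is 2 semitones, exactly the major second.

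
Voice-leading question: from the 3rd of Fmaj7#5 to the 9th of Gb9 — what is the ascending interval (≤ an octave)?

diminished octave

The 3rd of Fmaj7#5 is A; the 9th of Gb9 is Ab.
A up to Ab is 11 semitones, a half step narrower than a perfect octave, so the interval is diminished.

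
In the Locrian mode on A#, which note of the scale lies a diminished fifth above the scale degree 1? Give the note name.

E

The scale is A# B C# D# E F# G#.
The scale degree 1 is A#; a diminished fifth above that is E — scale degree 5.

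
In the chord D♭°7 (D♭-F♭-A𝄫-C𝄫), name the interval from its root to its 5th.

d5

That puts D♭ below A𝄫.
5 letter names make it a fifth; at 6 semitones (a half step narrower than perfect) the quality is diminished.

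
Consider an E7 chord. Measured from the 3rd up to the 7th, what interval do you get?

diminished fifth

Spelling the chord: E-G#-B-D.
So we need the interval from G# up to D.
G# up to D is 6 semitones, a half step narrower than a perfect fifth, so the interval is diminished.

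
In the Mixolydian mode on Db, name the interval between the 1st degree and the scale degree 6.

major sixth

The scale runs Db Eb F Gb Ab Bb Cb.
1st degree = Db; 6th scale degree = Bb.
Db up to Bb spans 6 letter names and 9 semitones — a major sixth.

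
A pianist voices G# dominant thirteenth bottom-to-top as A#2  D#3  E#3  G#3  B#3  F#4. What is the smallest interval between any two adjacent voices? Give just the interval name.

major 2nd

Adjacent intervals: A#2→D#3 = perfect fourth; D#3→E#3 = major second; E#3→G#3 = minor third; G#3→B#3 = major third; B#3→F#4 = diminished fifth.
The smallest is D#3 to E#3, a major second (2 semitones).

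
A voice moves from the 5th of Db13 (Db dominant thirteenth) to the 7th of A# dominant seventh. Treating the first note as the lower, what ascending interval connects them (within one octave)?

augmented seventh

The 5th of Db13 (Db dominant thirteenth) is Ab; the 7th of A# dominant seventh is G#.
7 letter names make it a seventh; at 12 semitones (a half step wider than major) the quality is augmented.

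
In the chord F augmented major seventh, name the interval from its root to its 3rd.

major 3rd

The chord tones of Fmaj7#5 are F A C# E.
So we need the interval from F up to A.
Counting 3 letters and 4 half steps from F gives a major third.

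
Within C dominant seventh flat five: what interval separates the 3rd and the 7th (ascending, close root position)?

Spelling the chord: C E G♭ B♭.
The 3rd is E and the 7th is B♭.
5 letter names make it a fifth; at 6 semitones (a half step narrower than perfect) the quality is diminished.
That tritone between 3rd and 7th is what gives the dominant seventh its pull toward resolution.

diminished fifth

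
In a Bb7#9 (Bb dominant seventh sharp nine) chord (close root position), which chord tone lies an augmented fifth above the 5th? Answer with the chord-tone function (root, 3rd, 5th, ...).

9th

Bb dominant seventh sharp nine is spelled Bb–D–F–Ab–C#.
The 5th is F. An augmented fifth above F is C#.
C# is the chord's 9th.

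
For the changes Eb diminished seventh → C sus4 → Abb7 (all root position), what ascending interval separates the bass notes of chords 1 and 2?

M6

The roots are Eb and C.
Counting 6 letters and 9 half steps from Eb gives a major sixth.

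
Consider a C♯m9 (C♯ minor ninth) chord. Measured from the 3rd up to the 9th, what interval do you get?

C♯min9: C♯–E–G♯–B–D♯.
The 3rd is E and the 9th is D♯.
From E to D♯ is 11 semitones, exactly the major seventh.

major seventh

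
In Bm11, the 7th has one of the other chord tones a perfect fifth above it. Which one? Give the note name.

E

The chord tones of Bm11 are B–D–F#–A–C#–E.
The 7th is A. A perfect fifth above A is E.
E is the chord's 11th.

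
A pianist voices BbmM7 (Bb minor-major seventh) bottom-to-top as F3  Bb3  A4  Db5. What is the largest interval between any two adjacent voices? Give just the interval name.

Adjacent intervals: F3→Bb3 = perfect fourth; Bb3→A4 = major seventh; A4→Db5 = diminished fourth.
The largest is Bb3 to A4, a major seventh (11 semitones).

major seventh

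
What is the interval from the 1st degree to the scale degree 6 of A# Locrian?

minor sixth

Spelling A# Locrian: A# B C# D# E F# G#.
So we need the interval from A# up to F#.
6 letter names make it a sixth; at 8 semitones (a half step narrower than major) the quality is minor.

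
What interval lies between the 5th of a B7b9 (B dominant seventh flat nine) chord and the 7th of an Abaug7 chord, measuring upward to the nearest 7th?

B7b9 (B dominant seventh flat nine) has F# as its 5th, and Abaug7 has Gb as its 7th.
F# up to Gb is 0 semitones, a whole step narrower than a major second, so the interval is diminished.

diminished second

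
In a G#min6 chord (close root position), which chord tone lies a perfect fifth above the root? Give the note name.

The chord tones of G#min6 (G# minor sixth) are G#–B–D#–E#.
The root is G#. A perfect fifth above G# is D#.
D# is the chord's 5th.

D#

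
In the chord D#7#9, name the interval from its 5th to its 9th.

D#7#9: D#-F##-A#-C#-E##.
That puts A# below E##.
From A# to E##: 8 semitones over a fifth = augmented.

augmented fifth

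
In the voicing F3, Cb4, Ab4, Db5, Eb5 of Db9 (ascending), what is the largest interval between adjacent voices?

Adjacent intervals: F3→Cb4 = diminished fifth; Cb4→Ab4 = major sixth; Ab4→Db5 = perfect fourth; Db5→Eb5 = major second.
The largest is Cb4 to Ab4, a major sixth (9 semitones).

major sixth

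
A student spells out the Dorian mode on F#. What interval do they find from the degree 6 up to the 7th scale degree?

F# dorian: F# G# A B C# D# E.
Degree 6 = D#; 7th degree = E.
From D# to E: 1 semitone over a second = minor.

minor 2nd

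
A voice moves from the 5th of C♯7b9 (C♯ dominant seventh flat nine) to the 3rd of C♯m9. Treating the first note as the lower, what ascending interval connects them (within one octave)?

m6

C♯7b9 (C♯ dominant seventh flat nine) has G♯ as its 5th, and C♯m9 has E as its 3rd.
6 letter names make it a sixth; at 8 semitones (a half step narrower than major) the quality is minor.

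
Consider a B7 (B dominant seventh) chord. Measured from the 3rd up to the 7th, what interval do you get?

B dominant seventh: B, D♯, F♯, A.
So we need the interval from D♯ up to A.
5 letter names make it a fifth; at 6 semitones (a half step narrower than perfect) the quality is diminished.
That tritone between 3rd and 7th is what gives the dominant seventh its pull toward resolution.

d5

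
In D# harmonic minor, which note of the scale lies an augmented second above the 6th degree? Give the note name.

C##

The scale is D# E# F# G# A# B C##.
The 6th degree is B; an augmented second above that is C## — scale degree 7.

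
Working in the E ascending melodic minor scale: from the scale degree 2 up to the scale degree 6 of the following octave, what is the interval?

E melodic minor: E F# G A B C# D#.
The scale degree 2 is F# and the 6th scale degree (up an octave) is C#.
Counting 12 letters and 19 half steps from F# gives a perfect twelfth.

perfect twelfth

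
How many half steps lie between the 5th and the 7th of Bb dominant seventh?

3

The chord tones of Bb7 are Bb-D-F-Ab.
F to Ab is a minor third: 3 semitones.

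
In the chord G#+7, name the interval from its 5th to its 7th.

diminished 3rd

G# augmented seventh: G#, B#, D##, F#.
That puts D## below F#.
From D## to F#: 2 semitones over a third = diminished.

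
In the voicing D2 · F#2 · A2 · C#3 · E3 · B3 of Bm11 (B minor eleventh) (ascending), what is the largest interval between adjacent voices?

P5

Adjacent intervals: D2→F#2 = major third; F#2→A2 = minor third; A2→C#3 = major third; C#3→E3 = minor third; E3→B3 = perfect fifth.
The largest is E3 to B3, a perfect fifth (7 semitones).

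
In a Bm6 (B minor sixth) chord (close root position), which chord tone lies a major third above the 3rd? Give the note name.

F#

B minor sixth: B D F♯ G♯.
The 3rd is D. A major third above D is F♯.
F♯ is the chord's 5th.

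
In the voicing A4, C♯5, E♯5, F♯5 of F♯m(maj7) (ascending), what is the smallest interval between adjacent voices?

Adjacent intervals: A4→C♯5 = major third; C♯5→E♯5 = major third; E♯5→F♯5 = minor second.
The smallest is E♯5 to F♯5, a minor second (1 semitone).

minor second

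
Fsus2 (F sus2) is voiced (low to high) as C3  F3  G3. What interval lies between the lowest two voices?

Those voices are C3 and F3.
From C to F is 5 semitones, exactly the perfect fourth.

P4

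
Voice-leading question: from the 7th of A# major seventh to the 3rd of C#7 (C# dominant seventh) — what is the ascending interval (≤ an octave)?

The 7th of A# major seventh is G##; the 3rd of C#7 (C# dominant seventh) is E#.
From G## to E#: 8 semitones over a sixth = minor.

minor 6th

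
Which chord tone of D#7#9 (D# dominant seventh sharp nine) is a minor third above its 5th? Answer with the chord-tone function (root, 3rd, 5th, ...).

Spelling the chord: D#–F##–A#–C#–E##.
The 5th is A#. A minor third above A# is C#.
C# is the chord's 7th.

7th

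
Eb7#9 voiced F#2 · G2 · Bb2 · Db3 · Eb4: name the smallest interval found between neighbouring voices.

minor 2nd

Adjacent intervals: F#2→G2 = minor second; G2→Bb2 = minor third; Bb2→Db3 = minor third; Db3→Eb4 = major ninth.
The smallest is F#2 to G2, a minor second (1 semitone).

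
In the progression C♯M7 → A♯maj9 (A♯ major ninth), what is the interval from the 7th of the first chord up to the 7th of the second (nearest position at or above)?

major sixth

C♯M7 has B♯ as its 7th, and A♯maj9 (A♯ major ninth) has G𝄪 as its 7th.
Counting 6 letters and 9 half steps from B♯ gives a major sixth.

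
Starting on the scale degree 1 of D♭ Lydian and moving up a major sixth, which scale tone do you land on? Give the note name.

The scale is D♭ E♭ F G A♭ B♭ C.
The scale degree 1 is D♭; a major sixth above that is B♭ — scale degree 6.

Bb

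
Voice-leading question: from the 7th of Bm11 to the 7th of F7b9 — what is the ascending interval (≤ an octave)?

Bm11 has A as its 7th, and F7b9 has E♭ as its 7th.
5 letter names make it a fifth; at 6 semitones (a half step narrower than perfect) the quality is diminished.

diminished fifth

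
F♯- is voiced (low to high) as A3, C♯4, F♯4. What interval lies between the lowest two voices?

Those voices are A3 and C♯4.
A up to C♯ spans 3 letter names and 4 semitones — a major third.

major third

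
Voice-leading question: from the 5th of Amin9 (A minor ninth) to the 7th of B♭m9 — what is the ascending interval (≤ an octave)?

diminished fourth

The 5th of Amin9 (A minor ninth) is E; the 7th of B♭m9 is A♭.
From E to A♭: 4 semitones over a fourth = diminished.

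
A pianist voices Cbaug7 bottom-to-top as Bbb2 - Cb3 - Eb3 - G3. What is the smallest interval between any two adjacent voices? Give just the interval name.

M2

Adjacent intervals: Bbb2→Cb3 = major second; Cb3→Eb3 = major third; Eb3→G3 = major third.
The smallest is Bbb2 to Cb3, a major second (2 semitones).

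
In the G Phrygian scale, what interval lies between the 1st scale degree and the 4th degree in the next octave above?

perfect eleventh

The scale runs G A♭ B♭ C D E♭ F.
The 1st scale degree is G and the degree 4 (up an octave) is C.
Counting 11 letters and 17 half steps from G gives a perfect eleventh.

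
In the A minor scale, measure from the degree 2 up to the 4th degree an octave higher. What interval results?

The scale runs A B C D E F G.
That puts B below D.
From B to D: 15 semitones over a tenth = minor.

minor tenth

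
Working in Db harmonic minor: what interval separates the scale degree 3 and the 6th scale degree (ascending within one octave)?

Spelling Db harmonic minor: Db Eb Fb Gb Ab Bbb C.
Scale degree 3 = Fb; 6th scale degree = Bbb.
Fb up to Bbb spans 4 letter names and 5 semitones — a perfect fourth.

perfect fourth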